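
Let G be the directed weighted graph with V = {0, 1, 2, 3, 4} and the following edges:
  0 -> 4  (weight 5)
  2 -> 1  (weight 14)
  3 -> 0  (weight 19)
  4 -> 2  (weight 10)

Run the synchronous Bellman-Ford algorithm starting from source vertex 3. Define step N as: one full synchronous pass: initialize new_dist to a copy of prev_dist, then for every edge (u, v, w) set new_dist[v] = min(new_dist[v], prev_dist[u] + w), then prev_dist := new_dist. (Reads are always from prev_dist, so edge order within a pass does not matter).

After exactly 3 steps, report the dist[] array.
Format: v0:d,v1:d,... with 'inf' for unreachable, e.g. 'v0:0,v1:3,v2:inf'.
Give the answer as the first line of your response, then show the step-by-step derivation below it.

v0:19,v1:inf,v2:34,v3:0,v4:24

step 1: dist = v0:19,v1:inf,v2:inf,v3:0,v4:inf
step 2: dist = v0:19,v1:inf,v2:inf,v3:0,v4:24
step 3: dist = v0:19,v1:inf,v2:34,v3:0,v4:24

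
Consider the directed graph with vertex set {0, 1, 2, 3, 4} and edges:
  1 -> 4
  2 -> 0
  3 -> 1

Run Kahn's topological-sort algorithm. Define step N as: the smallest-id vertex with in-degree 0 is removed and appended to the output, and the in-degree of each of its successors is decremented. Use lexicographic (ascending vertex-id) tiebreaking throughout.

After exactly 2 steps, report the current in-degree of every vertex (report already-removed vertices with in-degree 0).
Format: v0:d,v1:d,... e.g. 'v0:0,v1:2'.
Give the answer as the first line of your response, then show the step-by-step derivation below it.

v0:0,v1:1,v2:0,v3:0,v4:1

step 1: output 2; order=[2]; indeg=(0,1,0,0,1)
step 2: output 0; order=[2,0]; indeg=(0,1,0,0,1)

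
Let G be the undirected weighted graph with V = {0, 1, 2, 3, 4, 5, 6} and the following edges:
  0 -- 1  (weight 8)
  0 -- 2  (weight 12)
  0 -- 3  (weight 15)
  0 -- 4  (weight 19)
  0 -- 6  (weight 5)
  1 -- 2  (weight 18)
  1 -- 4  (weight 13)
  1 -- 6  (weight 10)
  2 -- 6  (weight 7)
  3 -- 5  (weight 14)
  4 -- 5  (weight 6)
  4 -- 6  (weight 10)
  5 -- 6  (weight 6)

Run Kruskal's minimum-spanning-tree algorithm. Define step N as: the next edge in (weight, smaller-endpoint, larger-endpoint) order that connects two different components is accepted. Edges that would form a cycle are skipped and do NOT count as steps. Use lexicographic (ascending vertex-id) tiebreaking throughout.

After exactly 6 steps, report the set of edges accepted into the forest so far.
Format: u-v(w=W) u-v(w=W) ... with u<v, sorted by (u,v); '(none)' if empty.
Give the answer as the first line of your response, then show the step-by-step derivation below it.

0-1(w=8) 0-6(w=5) 2-6(w=7) 3-5(w=14) 4-5(w=6) 5-6(w=6)

step 1: add edge 0-6 (w=5); MST = {0-6(w=5)}
step 2: add edge 4-5 (w=6); MST = {0-6(w=5) 4-5(w=6)}
step 3: add edge 5-6 (w=6); MST = {0-6(w=5) 4-5(w=6) 5-6(w=6)}
step 4: add edge 2-6 (w=7); MST = {0-6(w=5) 2-6(w=7) 4-5(w=6) 5-6(w=6)}
step 5: add edge 0-1 (w=8); MST = {0-1(w=8) 0-6(w=5) 2-6(w=7) 4-5(w=6) 5-6(w=6)}
step 6: add edge 3-5 (w=14); MST = {0-1(w=8) 0-6(w=5) 2-6(w=7) 3-5(w=14) 4-5(w=6) 5-6(w=6)}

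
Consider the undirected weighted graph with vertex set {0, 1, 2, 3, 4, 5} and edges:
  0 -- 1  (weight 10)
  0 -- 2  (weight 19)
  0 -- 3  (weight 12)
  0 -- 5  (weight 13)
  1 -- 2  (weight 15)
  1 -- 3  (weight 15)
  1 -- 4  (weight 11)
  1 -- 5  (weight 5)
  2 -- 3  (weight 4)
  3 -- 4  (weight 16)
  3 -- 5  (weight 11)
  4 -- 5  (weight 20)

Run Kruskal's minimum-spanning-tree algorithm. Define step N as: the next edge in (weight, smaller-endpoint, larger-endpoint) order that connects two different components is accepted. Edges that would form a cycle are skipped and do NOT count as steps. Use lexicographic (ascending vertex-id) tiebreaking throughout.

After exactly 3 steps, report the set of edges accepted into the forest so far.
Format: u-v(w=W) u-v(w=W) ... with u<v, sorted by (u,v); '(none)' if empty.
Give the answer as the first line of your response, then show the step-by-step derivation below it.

0-1(w=10) 1-5(w=5) 2-3(w=4)

step 1: add edge 2-3 (w=4); MST = {2-3(w=4)}
step 2: add edge 1-5 (w=5); MST = {1-5(w=5) 2-3(w=4)}
step 3: add edge 0-1 (w=10); MST = {0-1(w=10) 1-5(w=5) 2-3(w=4)}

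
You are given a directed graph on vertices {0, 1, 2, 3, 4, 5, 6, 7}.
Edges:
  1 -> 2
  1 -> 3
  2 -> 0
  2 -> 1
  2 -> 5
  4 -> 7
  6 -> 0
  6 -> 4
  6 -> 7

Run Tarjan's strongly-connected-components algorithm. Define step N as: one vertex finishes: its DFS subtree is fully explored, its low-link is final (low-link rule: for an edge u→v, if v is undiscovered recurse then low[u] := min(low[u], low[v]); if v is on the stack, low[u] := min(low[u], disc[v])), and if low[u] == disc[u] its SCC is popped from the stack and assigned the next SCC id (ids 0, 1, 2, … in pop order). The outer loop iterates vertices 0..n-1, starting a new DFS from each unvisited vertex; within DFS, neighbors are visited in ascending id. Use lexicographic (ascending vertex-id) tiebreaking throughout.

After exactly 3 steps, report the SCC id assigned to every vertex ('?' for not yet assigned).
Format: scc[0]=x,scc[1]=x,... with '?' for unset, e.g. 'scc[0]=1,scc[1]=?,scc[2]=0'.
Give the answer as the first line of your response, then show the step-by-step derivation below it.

scc[0]=0,scc[1]=?,scc[2]=?,scc[3]=?,scc[4]=?,scc[5]=1,scc[6]=?,scc[7]=?

step 1: low=(low[0]=0,low[1]=?,low[2]=?,low[3]=?,low[4]=?,low[5]=?,low[6]=?,low[7]=?); scc=(scc[0]=0,scc[1]=?,scc[2]=?,scc[3]=?,scc[4]=?,scc[5]=?,scc[6]=?,scc[7]=?)
step 2: low=(low[0]=0,low[1]=1,low[2]=1,low[3]=?,low[4]=?,low[5]=3,low[6]=?,low[7]=?); scc=(scc[0]=0,scc[1]=?,scc[2]=?,scc[3]=?,scc[4]=?,scc[5]=1,scc[6]=?,scc[7]=?)
step 3: low=(low[0]=0,low[1]=1,low[2]=1,low[3]=?,low[4]=?,low[5]=3,low[6]=?,low[7]=?); scc=(scc[0]=0,scc[1]=?,scc[2]=?,scc[3]=?,scc[4]=?,scc[5]=1,scc[6]=?,scc[7]=?)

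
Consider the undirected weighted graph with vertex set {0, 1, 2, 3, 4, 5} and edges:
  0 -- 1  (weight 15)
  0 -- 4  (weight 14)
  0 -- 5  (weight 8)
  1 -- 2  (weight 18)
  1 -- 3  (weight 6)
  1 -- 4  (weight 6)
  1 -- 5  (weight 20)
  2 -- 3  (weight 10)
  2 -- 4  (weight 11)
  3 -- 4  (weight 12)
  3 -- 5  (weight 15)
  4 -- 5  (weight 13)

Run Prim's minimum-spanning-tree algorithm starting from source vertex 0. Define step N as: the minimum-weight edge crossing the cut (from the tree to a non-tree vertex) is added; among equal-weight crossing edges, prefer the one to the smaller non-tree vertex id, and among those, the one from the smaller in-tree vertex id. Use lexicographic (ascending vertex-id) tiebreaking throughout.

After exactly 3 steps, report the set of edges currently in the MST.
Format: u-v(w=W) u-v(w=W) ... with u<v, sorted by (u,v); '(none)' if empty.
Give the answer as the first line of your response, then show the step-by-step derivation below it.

0-5(w=8) 1-4(w=6) 4-5(w=13)

step 1: add edge 0-5 (w=8); MST = {0-5(w=8)}
step 2: add edge 4-5 (w=13); MST = {0-5(w=8) 4-5(w=13)}
step 3: add edge 1-4 (w=6); MST = {0-5(w=8) 1-4(w=6) 4-5(w=13)}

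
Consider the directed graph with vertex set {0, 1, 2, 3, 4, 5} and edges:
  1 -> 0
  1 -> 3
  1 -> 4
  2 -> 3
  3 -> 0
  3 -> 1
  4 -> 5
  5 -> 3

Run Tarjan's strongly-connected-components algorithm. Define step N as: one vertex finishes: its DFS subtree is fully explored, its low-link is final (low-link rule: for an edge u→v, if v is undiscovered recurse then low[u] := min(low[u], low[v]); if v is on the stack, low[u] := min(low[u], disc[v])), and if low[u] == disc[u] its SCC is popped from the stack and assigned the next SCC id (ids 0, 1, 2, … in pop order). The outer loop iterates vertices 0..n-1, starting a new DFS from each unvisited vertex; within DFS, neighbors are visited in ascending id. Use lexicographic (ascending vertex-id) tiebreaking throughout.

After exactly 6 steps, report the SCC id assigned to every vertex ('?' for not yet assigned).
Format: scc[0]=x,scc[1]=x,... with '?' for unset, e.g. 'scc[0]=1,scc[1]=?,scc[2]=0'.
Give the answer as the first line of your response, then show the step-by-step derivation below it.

scc[0]=0,scc[1]=1,scc[2]=2,scc[3]=1,scc[4]=1,scc[5]=1

step 1: low=(low[0]=0,low[1]=?,low[2]=?,low[3]=?,low[4]=?,low[5]=?); scc=(scc[0]=0,scc[1]=?,scc[2]=?,scc[3]=?,scc[4]=?,scc[5]=?)
step 2: low=(low[0]=0,low[1]=1,low[2]=?,low[3]=1,low[4]=?,low[5]=?); scc=(scc[0]=0,scc[1]=?,scc[2]=?,scc[3]=?,scc[4]=?,scc[5]=?)
step 3: low=(low[0]=0,low[1]=1,low[2]=?,low[3]=1,low[4]=3,low[5]=2); scc=(scc[0]=0,scc[1]=?,scc[2]=?,scc[3]=?,scc[4]=?,scc[5]=?)
step 4: low=(low[0]=0,low[1]=1,low[2]=?,low[3]=1,low[4]=2,low[5]=2); scc=(scc[0]=0,scc[1]=?,scc[2]=?,scc[3]=?,scc[4]=?,scc[5]=?)
step 5: low=(low[0]=0,low[1]=1,low[2]=?,low[3]=1,low[4]=2,low[5]=2); scc=(scc[0]=0,scc[1]=1,scc[2]=?,scc[3]=1,scc[4]=1,scc[5]=1)
step 6: low=(low[0]=0,low[1]=1,low[2]=5,low[3]=1,low[4]=2,low[5]=2); scc=(scc[0]=0,scc[1]=1,scc[2]=2,scc[3]=1,scc[4]=1,scc[5]=1)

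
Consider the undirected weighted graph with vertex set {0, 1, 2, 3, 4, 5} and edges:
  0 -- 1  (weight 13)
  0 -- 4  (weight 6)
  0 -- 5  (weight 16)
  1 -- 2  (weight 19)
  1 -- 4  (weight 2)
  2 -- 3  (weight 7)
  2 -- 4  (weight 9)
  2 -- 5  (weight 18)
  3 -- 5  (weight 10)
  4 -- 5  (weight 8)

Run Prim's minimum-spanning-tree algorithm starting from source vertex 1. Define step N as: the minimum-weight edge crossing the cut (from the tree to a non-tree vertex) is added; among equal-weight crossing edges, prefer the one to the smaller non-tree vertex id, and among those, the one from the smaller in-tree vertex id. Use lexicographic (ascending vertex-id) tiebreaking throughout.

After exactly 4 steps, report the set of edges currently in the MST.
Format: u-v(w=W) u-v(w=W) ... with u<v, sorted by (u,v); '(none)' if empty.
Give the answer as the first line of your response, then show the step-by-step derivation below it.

0-4(w=6) 1-4(w=2) 2-4(w=9) 4-5(w=8)

step 1: add edge 1-4 (w=2); MST = {1-4(w=2)}
step 2: add edge 0-4 (w=6); MST = {0-4(w=6) 1-4(w=2)}
step 3: add edge 4-5 (w=8); MST = {0-4(w=6) 1-4(w=2) 4-5(w=8)}
step 4: add edge 2-4 (w=9); MST = {0-4(w=6) 1-4(w=2) 2-4(w=9) 4-5(w=8)}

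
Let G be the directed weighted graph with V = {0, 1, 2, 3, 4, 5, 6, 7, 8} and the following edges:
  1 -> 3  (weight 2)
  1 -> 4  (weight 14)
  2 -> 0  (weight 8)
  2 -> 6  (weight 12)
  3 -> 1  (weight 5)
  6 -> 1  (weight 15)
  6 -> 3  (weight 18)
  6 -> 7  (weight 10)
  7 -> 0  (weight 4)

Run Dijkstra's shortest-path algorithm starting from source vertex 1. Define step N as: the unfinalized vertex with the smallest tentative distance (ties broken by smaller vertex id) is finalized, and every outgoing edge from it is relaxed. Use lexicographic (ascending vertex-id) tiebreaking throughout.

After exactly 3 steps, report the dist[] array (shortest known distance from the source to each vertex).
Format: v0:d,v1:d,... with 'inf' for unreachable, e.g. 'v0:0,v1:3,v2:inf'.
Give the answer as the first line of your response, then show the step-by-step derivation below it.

v0:inf,v1:0,v2:inf,v3:2,v4:14,v5:inf,v6:inf,v7:inf,v8:inf

step 1: dist = v0:inf,v1:0,v2:inf,v3:2,v4:14,v5:inf,v6:inf,v7:inf,v8:inf
step 2: dist = v0:inf,v1:0,v2:inf,v3:2,v4:14,v5:inf,v6:inf,v7:inf,v8:inf
step 3: dist = v0:inf,v1:0,v2:inf,v3:2,v4:14,v5:inf,v6:inf,v7:inf,v8:inf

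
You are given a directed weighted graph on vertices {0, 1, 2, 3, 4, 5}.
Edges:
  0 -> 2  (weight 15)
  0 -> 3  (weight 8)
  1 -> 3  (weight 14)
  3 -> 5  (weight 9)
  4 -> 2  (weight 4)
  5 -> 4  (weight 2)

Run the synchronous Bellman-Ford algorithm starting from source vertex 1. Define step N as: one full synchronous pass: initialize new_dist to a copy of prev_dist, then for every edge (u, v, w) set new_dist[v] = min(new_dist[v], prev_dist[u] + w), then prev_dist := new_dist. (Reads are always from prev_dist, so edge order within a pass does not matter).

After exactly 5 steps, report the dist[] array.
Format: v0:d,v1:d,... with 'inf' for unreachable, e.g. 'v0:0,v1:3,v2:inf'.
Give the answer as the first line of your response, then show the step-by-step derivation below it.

v0:inf,v1:0,v2:29,v3:14,v4:25,v5:23

step 1: dist = v0:inf,v1:0,v2:inf,v3:14,v4:inf,v5:inf
step 2: dist = v0:inf,v1:0,v2:inf,v3:14,v4:inf,v5:23
step 3: dist = v0:inf,v1:0,v2:inf,v3:14,v4:25,v5:23
step 4: dist = v0:inf,v1:0,v2:29,v3:14,v4:25,v5:23
step 5: dist = v0:inf,v1:0,v2:29,v3:14,v4:25,v5:23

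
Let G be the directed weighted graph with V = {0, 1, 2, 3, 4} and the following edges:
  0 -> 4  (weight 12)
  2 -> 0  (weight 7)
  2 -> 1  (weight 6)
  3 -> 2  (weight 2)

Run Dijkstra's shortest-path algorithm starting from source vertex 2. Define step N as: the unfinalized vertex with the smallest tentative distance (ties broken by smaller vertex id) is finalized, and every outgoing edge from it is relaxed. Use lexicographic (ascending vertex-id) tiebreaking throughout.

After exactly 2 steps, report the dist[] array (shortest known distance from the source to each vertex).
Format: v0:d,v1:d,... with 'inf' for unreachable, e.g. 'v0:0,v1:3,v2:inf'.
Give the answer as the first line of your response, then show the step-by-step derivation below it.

v0:7,v1:6,v2:0,v3:inf,v4:inf

step 1: dist = v0:7,v1:6,v2:0,v3:inf,v4:inf
step 2: dist = v0:7,v1:6,v2:0,v3:inf,v4:inf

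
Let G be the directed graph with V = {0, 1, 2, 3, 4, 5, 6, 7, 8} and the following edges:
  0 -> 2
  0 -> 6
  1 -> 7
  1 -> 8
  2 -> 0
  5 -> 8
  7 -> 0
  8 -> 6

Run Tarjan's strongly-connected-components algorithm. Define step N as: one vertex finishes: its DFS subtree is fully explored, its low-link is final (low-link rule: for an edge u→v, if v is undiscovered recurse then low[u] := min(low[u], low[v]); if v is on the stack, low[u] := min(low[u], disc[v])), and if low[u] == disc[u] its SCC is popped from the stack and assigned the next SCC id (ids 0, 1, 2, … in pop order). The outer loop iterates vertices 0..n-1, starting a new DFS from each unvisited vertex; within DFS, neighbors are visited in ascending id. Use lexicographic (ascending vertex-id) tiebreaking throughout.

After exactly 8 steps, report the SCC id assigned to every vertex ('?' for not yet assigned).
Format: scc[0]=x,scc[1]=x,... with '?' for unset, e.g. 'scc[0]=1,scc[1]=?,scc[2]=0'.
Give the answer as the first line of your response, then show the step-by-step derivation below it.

scc[0]=1,scc[1]=4,scc[2]=1,scc[3]=5,scc[4]=6,scc[5]=?,scc[6]=0,scc[7]=2,scc[8]=3

step 1: low=(low[0]=0,low[1]=?,low[2]=0,low[3]=?,low[4]=?,low[5]=?,low[6]=?,low[7]=?,low[8]=?); scc=(scc[0]=?,scc[1]=?,scc[2]=?,scc[3]=?,scc[4]=?,scc[5]=?,scc[6]=?,scc[7]=?,scc[8]=?)
step 2: low=(low[0]=0,low[1]=?,low[2]=0,low[3]=?,low[4]=?,low[5]=?,low[6]=2,low[7]=?,low[8]=?); scc=(scc[0]=?,scc[1]=?,scc[2]=?,scc[3]=?,scc[4]=?,scc[5]=?,scc[6]=0,scc[7]=?,scc[8]=?)
step 3: low=(low[0]=0,low[1]=?,low[2]=0,low[3]=?,low[4]=?,low[5]=?,low[6]=2,low[7]=?,low[8]=?); scc=(scc[0]=1,scc[1]=?,scc[2]=1,scc[3]=?,scc[4]=?,scc[5]=?,scc[6]=0,scc[7]=?,scc[8]=?)
step 4: low=(low[0]=0,low[1]=3,low[2]=0,low[3]=?,low[4]=?,low[5]=?,low[6]=2,low[7]=4,low[8]=?); scc=(scc[0]=1,scc[1]=?,scc[2]=1,scc[3]=?,scc[4]=?,scc[5]=?,scc[6]=0,scc[7]=2,scc[8]=?)
step 5: low=(low[0]=0,low[1]=3,low[2]=0,low[3]=?,low[4]=?,low[5]=?,low[6]=2,low[7]=4,low[8]=5); scc=(scc[0]=1,scc[1]=?,scc[2]=1,scc[3]=?,scc[4]=?,scc[5]=?,scc[6]=0,scc[7]=2,scc[8]=3)
step 6: low=(low[0]=0,low[1]=3,low[2]=0,low[3]=?,low[4]=?,low[5]=?,low[6]=2,low[7]=4,low[8]=5); scc=(scc[0]=1,scc[1]=4,scc[2]=1,scc[3]=?,scc[4]=?,scc[5]=?,scc[6]=0,scc[7]=2,scc[8]=3)
step 7: low=(low[0]=0,low[1]=3,low[2]=0,low[3]=6,low[4]=?,low[5]=?,low[6]=2,low[7]=4,low[8]=5); scc=(scc[0]=1,scc[1]=4,scc[2]=1,scc[3]=5,scc[4]=?,scc[5]=?,scc[6]=0,scc[7]=2,scc[8]=3)
step 8: low=(low[0]=0,low[1]=3,low[2]=0,low[3]=6,low[4]=7,low[5]=?,low[6]=2,low[7]=4,low[8]=5); scc=(scc[0]=1,scc[1]=4,scc[2]=1,scc[3]=5,scc[4]=6,scc[5]=?,scc[6]=0,scc[7]=2,scc[8]=3)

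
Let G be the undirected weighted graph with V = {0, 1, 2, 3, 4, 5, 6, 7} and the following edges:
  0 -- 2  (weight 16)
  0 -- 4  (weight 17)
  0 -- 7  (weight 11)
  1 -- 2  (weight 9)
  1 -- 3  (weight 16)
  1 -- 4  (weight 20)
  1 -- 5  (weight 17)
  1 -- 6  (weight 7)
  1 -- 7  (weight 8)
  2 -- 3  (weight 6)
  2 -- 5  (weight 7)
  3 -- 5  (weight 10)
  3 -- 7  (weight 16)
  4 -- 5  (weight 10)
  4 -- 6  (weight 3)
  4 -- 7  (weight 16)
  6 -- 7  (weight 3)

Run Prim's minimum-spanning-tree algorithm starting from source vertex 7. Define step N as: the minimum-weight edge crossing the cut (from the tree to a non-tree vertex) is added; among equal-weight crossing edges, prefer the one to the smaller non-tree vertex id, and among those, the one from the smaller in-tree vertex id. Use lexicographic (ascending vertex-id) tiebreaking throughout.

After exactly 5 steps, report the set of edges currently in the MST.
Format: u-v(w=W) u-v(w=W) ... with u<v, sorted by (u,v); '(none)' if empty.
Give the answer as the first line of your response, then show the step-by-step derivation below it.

1-2(w=9) 1-6(w=7) 2-3(w=6) 4-6(w=3) 6-7(w=3)

step 1: add edge 6-7 (w=3); MST = {6-7(w=3)}
step 2: add edge 4-6 (w=3); MST = {4-6(w=3) 6-7(w=3)}
step 3: add edge 1-6 (w=7); MST = {1-6(w=7) 4-6(w=3) 6-7(w=3)}
step 4: add edge 1-2 (w=9); MST = {1-2(w=9) 1-6(w=7) 4-6(w=3) 6-7(w=3)}
step 5: add edge 2-3 (w=6); MST = {1-2(w=9) 1-6(w=7) 2-3(w=6) 4-6(w=3) 6-7(w=3)}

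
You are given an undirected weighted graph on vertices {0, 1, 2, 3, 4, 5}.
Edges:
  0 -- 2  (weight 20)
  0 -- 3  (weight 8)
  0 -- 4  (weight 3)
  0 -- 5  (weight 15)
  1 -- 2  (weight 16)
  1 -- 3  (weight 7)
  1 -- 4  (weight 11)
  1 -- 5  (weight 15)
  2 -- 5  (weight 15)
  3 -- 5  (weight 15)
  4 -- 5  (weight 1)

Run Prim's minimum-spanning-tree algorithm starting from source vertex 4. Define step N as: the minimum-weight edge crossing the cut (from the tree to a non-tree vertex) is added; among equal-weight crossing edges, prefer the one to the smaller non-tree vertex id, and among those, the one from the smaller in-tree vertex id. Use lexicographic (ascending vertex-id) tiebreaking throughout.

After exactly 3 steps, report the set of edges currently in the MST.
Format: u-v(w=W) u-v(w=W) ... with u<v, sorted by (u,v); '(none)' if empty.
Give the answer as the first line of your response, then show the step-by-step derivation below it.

0-3(w=8) 0-4(w=3) 4-5(w=1)

step 1: add edge 4-5 (w=1); MST = {4-5(w=1)}
step 2: add edge 0-4 (w=3); MST = {0-4(w=3) 4-5(w=1)}
step 3: add edge 0-3 (w=8); MST = {0-3(w=8) 0-4(w=3) 4-5(w=1)}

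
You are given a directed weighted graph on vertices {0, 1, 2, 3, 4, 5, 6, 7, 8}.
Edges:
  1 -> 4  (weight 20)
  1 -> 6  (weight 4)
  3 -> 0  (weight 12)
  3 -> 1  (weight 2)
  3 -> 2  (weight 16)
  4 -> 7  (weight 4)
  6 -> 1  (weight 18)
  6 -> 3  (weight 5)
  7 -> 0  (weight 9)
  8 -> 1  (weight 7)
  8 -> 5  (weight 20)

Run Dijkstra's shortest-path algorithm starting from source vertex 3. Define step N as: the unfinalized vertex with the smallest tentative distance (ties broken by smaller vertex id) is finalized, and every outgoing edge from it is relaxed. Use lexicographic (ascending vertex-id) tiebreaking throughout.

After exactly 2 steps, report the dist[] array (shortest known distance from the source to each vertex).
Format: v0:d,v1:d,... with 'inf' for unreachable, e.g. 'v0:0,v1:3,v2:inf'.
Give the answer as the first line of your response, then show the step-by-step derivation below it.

v0:12,v1:2,v2:16,v3:0,v4:22,v5:inf,v6:6,v7:inf,v8:inf

step 1: dist = v0:12,v1:2,v2:16,v3:0,v4:inf,v5:inf,v6:inf,v7:inf,v8:inf
step 2: dist = v0:12,v1:2,v2:16,v3:0,v4:22,v5:inf,v6:6,v7:inf,v8:inf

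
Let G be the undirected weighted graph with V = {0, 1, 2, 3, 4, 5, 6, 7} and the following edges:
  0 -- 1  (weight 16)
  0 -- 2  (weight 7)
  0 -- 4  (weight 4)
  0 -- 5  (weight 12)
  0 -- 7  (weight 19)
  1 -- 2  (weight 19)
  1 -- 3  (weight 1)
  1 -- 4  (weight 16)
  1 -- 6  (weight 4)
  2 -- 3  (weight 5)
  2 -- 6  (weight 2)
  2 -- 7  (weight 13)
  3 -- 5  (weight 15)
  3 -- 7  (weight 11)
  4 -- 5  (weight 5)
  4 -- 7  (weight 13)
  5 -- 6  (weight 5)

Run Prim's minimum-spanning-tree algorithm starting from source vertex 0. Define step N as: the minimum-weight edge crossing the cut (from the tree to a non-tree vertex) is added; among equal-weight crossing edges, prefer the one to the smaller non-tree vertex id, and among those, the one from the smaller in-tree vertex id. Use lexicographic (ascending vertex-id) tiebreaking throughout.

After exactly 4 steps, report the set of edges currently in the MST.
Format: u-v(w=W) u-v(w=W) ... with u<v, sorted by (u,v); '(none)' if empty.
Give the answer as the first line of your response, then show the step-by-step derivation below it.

0-4(w=4) 2-6(w=2) 4-5(w=5) 5-6(w=5)

step 1: add edge 0-4 (w=4); MST = {0-4(w=4)}
step 2: add edge 4-5 (w=5); MST = {0-4(w=4) 4-5(w=5)}
step 3: add edge 5-6 (w=5); MST = {0-4(w=4) 4-5(w=5) 5-6(w=5)}
step 4: add edge 2-6 (w=2); MST = {0-4(w=4) 2-6(w=2) 4-5(w=5) 5-6(w=5)}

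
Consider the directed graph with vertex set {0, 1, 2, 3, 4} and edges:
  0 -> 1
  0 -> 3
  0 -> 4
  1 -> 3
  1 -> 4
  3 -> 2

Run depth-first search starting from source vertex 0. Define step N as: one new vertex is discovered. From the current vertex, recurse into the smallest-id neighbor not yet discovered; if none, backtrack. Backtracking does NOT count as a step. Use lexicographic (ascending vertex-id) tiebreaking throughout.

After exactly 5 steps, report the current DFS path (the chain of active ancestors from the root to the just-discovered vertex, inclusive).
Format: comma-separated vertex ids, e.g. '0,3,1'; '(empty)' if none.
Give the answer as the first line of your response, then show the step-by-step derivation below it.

0,1,4

step 1: discover 0; path=0; order=0
step 2: discover 1; path=0>1; order=0,1
step 3: discover 3; path=0>1>3; order=0,1,3
step 4: discover 2; path=0>1>3>2; order=0,1,3,2
step 5: discover 4; path=0>1>4; order=0,1,3,2,4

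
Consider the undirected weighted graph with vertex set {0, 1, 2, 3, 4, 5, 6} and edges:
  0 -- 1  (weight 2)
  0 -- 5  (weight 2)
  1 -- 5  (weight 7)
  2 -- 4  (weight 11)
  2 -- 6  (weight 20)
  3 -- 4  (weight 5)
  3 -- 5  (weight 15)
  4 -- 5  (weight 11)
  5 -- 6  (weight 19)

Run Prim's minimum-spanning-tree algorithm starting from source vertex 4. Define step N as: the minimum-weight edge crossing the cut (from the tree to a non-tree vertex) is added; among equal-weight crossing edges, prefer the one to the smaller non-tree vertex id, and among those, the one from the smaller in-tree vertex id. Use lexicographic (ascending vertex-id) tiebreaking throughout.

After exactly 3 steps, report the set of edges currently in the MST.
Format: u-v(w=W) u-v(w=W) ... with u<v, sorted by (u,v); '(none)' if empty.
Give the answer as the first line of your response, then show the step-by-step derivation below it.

2-4(w=11) 3-4(w=5) 4-5(w=11)

step 1: add edge 3-4 (w=5); MST = {3-4(w=5)}
step 2: add edge 2-4 (w=11); MST = {2-4(w=11) 3-4(w=5)}
step 3: add edge 4-5 (w=11); MST = {2-4(w=11) 3-4(w=5) 4-5(w=11)}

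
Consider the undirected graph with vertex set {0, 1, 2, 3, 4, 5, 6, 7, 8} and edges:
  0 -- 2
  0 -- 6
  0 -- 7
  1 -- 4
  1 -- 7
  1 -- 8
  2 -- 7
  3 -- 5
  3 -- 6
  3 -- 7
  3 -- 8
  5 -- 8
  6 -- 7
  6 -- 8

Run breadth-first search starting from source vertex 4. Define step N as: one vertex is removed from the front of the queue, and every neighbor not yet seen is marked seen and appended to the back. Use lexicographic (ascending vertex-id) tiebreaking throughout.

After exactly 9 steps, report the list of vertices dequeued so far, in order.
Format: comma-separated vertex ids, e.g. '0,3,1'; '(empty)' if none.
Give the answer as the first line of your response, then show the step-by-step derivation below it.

4,1,7,8,0,2,3,6,5

step 1: dequeue 4; queue=[1]; order=4
step 2: dequeue 1; queue=[7,8]; order=4,1
step 3: dequeue 7; queue=[8,0,2,3,6]; order=4,1,7
step 4: dequeue 8; queue=[0,2,3,6,5]; order=4,1,7,8
step 5: dequeue 0; queue=[2,3,6,5]; order=4,1,7,8,0
step 6: dequeue 2; queue=[3,6,5]; order=4,1,7,8,0,2
step 7: dequeue 3; queue=[6,5]; order=4,1,7,8,0,2,3
step 8: dequeue 6; queue=[5]; order=4,1,7,8,0,2,3,6
step 9: dequeue 5; queue=[(empty)]; order=4,1,7,8,0,2,3,6,5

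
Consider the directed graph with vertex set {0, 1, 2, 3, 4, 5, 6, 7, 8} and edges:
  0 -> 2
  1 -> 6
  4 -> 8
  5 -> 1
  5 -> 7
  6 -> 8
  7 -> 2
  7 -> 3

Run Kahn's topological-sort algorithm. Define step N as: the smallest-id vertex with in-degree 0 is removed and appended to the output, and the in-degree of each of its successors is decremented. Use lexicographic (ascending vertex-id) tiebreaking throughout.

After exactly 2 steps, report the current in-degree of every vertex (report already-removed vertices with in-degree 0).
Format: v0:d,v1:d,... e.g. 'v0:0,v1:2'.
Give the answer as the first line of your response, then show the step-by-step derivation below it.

v0:0,v1:1,v2:1,v3:1,v4:0,v5:0,v6:1,v7:1,v8:1

step 1: output 0; order=[0]; indeg=(0,1,1,1,0,0,1,1,2)
step 2: output 4; order=[0,4]; indeg=(0,1,1,1,0,0,1,1,1)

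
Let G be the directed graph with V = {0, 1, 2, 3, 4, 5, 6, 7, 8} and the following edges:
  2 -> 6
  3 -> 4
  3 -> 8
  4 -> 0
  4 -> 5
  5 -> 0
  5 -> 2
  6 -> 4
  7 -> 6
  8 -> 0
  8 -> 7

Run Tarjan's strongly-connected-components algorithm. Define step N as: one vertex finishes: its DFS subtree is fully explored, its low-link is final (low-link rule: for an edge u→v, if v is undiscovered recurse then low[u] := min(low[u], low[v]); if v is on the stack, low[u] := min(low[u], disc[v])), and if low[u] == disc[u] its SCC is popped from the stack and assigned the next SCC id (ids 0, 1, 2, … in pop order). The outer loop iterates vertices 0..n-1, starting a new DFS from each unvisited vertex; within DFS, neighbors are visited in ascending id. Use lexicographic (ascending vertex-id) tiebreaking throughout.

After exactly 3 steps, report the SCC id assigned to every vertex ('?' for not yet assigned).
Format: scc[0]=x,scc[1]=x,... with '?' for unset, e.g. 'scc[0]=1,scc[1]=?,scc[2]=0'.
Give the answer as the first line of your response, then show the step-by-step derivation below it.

scc[0]=0,scc[1]=1,scc[2]=?,scc[3]=?,scc[4]=?,scc[5]=?,scc[6]=?,scc[7]=?,scc[8]=?

step 1: low=(low[0]=0,low[1]=?,low[2]=?,low[3]=?,low[4]=?,low[5]=?,low[6]=?,low[7]=?,low[8]=?); scc=(scc[0]=0,scc[1]=?,scc[2]=?,scc[3]=?,scc[4]=?,scc[5]=?,scc[6]=?,scc[7]=?,scc[8]=?)
step 2: low=(low[0]=0,low[1]=1,low[2]=?,low[3]=?,low[4]=?,low[5]=?,low[6]=?,low[7]=?,low[8]=?); scc=(scc[0]=0,scc[1]=1,scc[2]=?,scc[3]=?,scc[4]=?,scc[5]=?,scc[6]=?,scc[7]=?,scc[8]=?)
step 3: low=(low[0]=0,low[1]=1,low[2]=2,low[3]=?,low[4]=4,low[5]=2,low[6]=3,low[7]=?,low[8]=?); scc=(scc[0]=0,scc[1]=1,scc[2]=?,scc[3]=?,scc[4]=?,scc[5]=?,scc[6]=?,scc[7]=?,scc[8]=?)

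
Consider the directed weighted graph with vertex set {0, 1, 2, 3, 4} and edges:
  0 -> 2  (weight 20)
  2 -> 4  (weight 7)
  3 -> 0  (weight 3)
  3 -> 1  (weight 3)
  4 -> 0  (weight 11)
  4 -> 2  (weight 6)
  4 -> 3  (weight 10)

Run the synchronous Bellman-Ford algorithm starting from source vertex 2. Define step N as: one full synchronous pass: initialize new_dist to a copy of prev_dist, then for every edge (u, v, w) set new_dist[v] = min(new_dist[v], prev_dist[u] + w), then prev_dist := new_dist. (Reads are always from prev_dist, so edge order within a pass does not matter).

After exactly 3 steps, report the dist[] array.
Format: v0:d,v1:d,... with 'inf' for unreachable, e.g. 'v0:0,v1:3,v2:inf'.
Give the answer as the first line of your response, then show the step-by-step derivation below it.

v0:18,v1:20,v2:0,v3:17,v4:7

step 1: dist = v0:inf,v1:inf,v2:0,v3:inf,v4:7
step 2: dist = v0:18,v1:inf,v2:0,v3:17,v4:7
step 3: dist = v0:18,v1:20,v2:0,v3:17,v4:7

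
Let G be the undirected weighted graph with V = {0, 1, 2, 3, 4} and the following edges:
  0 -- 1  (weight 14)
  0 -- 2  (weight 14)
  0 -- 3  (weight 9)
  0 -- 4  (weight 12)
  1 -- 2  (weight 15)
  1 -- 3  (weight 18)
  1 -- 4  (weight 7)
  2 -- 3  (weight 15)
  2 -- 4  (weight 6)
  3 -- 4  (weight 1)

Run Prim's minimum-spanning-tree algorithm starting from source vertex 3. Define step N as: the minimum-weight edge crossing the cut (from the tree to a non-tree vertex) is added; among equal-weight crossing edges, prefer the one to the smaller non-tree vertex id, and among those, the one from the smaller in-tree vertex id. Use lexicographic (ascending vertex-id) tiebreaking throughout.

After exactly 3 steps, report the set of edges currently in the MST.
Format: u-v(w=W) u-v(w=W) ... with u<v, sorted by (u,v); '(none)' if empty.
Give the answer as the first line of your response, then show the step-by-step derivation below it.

1-4(w=7) 2-4(w=6) 3-4(w=1)

step 1: add edge 3-4 (w=1); MST = {3-4(w=1)}
step 2: add edge 2-4 (w=6); MST = {2-4(w=6) 3-4(w=1)}
step 3: add edge 1-4 (w=7); MST = {1-4(w=7) 2-4(w=6) 3-4(w=1)}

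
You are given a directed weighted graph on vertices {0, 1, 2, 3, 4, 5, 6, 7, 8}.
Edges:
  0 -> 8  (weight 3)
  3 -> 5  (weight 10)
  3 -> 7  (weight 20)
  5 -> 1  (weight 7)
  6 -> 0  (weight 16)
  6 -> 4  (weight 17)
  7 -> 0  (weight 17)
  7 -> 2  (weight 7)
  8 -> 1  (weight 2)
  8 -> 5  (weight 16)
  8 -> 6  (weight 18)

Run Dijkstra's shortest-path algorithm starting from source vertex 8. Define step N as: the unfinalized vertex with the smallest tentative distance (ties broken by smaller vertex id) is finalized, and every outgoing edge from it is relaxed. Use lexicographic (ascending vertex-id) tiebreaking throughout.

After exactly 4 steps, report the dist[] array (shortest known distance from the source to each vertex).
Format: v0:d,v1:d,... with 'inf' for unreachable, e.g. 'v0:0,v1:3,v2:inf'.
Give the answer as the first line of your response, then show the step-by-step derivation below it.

v0:34,v1:2,v2:inf,v3:inf,v4:35,v5:16,v6:18,v7:inf,v8:0

step 1: dist = v0:inf,v1:2,v2:inf,v3:inf,v4:inf,v5:16,v6:18,v7:inf,v8:0
step 2: dist = v0:inf,v1:2,v2:inf,v3:inf,v4:inf,v5:16,v6:18,v7:inf,v8:0
step 3: dist = v0:inf,v1:2,v2:inf,v3:inf,v4:inf,v5:16,v6:18,v7:inf,v8:0
step 4: dist = v0:34,v1:2,v2:inf,v3:inf,v4:35,v5:16,v6:18,v7:inf,v8:0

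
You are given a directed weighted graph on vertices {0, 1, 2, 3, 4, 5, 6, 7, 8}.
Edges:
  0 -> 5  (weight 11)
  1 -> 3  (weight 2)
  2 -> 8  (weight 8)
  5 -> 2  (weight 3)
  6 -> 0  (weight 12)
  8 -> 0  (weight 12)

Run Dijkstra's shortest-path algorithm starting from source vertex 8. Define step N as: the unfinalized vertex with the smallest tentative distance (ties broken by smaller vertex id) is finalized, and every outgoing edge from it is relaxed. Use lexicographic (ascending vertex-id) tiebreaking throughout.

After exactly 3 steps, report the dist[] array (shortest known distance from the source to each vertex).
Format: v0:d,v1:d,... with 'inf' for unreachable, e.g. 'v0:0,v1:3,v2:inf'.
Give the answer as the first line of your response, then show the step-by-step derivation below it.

v0:12,v1:inf,v2:26,v3:inf,v4:inf,v5:23,v6:inf,v7:inf,v8:0

step 1: dist = v0:12,v1:inf,v2:inf,v3:inf,v4:inf,v5:inf,v6:inf,v7:inf,v8:0
step 2: dist = v0:12,v1:inf,v2:inf,v3:inf,v4:inf,v5:23,v6:inf,v7:inf,v8:0
step 3: dist = v0:12,v1:inf,v2:26,v3:inf,v4:inf,v5:23,v6:inf,v7:inf,v8:0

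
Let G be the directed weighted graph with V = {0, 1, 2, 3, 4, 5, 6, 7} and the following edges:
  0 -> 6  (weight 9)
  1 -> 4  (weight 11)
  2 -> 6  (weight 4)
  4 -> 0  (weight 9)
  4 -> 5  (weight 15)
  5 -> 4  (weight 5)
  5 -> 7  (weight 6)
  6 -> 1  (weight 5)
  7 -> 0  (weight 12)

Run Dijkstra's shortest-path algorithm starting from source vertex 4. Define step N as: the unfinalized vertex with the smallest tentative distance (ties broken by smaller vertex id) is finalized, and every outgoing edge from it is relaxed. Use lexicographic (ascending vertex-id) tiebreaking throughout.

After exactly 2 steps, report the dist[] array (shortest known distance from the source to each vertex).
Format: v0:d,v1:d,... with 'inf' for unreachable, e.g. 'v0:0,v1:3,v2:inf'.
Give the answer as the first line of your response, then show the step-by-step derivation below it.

v0:9,v1:inf,v2:inf,v3:inf,v4:0,v5:15,v6:18,v7:inf

step 1: dist = v0:9,v1:inf,v2:inf,v3:inf,v4:0,v5:15,v6:inf,v7:inf
step 2: dist = v0:9,v1:inf,v2:inf,v3:inf,v4:0,v5:15,v6:18,v7:inf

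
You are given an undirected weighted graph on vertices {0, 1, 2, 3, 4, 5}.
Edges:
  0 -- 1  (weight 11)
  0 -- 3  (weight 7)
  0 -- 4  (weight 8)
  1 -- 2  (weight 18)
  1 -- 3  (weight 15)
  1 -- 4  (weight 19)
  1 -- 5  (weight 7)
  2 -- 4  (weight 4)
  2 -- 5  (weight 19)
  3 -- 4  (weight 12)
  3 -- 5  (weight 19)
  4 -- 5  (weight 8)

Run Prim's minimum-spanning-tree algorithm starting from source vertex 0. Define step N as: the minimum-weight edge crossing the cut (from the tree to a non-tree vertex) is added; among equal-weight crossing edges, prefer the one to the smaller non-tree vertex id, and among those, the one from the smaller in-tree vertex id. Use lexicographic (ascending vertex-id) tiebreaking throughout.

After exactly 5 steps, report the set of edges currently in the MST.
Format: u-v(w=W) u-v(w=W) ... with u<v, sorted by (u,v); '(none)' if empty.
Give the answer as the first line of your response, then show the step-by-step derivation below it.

0-3(w=7) 0-4(w=8) 1-5(w=7) 2-4(w=4) 4-5(w=8)

step 1: add edge 0-3 (w=7); MST = {0-3(w=7)}
step 2: add edge 0-4 (w=8); MST = {0-3(w=7) 0-4(w=8)}
step 3: add edge 2-4 (w=4); MST = {0-3(w=7) 0-4(w=8) 2-4(w=4)}
step 4: add edge 4-5 (w=8); MST = {0-3(w=7) 0-4(w=8) 2-4(w=4) 4-5(w=8)}
step 5: add edge 1-5 (w=7); MST = {0-3(w=7) 0-4(w=8) 1-5(w=7) 2-4(w=4) 4-5(w=8)}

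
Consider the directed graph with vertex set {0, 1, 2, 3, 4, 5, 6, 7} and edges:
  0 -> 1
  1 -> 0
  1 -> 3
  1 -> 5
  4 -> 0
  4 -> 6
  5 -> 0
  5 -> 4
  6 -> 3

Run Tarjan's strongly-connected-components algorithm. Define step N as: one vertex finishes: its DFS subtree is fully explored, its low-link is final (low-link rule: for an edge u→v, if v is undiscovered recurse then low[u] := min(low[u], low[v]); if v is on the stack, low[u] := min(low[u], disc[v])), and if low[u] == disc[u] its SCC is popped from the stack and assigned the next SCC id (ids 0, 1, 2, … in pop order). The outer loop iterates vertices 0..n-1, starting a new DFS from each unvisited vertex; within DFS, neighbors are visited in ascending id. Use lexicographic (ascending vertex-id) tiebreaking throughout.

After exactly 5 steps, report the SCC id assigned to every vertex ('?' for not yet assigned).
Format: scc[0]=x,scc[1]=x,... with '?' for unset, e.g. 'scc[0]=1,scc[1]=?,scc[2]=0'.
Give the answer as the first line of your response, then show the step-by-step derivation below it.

scc[0]=?,scc[1]=?,scc[2]=?,scc[3]=0,scc[4]=?,scc[5]=?,scc[6]=1,scc[7]=?

step 1: low=(low[0]=0,low[1]=0,low[2]=?,low[3]=2,low[4]=?,low[5]=?,low[6]=?,low[7]=?); scc=(scc[0]=?,scc[1]=?,scc[2]=?,scc[3]=0,scc[4]=?,scc[5]=?,scc[6]=?,scc[7]=?)
step 2: low=(low[0]=0,low[1]=0,low[2]=?,low[3]=2,low[4]=0,low[5]=0,low[6]=5,low[7]=?); scc=(scc[0]=?,scc[1]=?,scc[2]=?,scc[3]=0,scc[4]=?,scc[5]=?,scc[6]=1,scc[7]=?)
step 3: low=(low[0]=0,low[1]=0,low[2]=?,low[3]=2,low[4]=0,low[5]=0,low[6]=5,low[7]=?); scc=(scc[0]=?,scc[1]=?,scc[2]=?,scc[3]=0,scc[4]=?,scc[5]=?,scc[6]=1,scc[7]=?)
step 4: low=(low[0]=0,low[1]=0,low[2]=?,low[3]=2,low[4]=0,low[5]=0,low[6]=5,low[7]=?); scc=(scc[0]=?,scc[1]=?,scc[2]=?,scc[3]=0,scc[4]=?,scc[5]=?,scc[6]=1,scc[7]=?)
step 5: low=(low[0]=0,low[1]=0,low[2]=?,low[3]=2,low[4]=0,low[5]=0,low[6]=5,low[7]=?); scc=(scc[0]=?,scc[1]=?,scc[2]=?,scc[3]=0,scc[4]=?,scc[5]=?,scc[6]=1,scc[7]=?)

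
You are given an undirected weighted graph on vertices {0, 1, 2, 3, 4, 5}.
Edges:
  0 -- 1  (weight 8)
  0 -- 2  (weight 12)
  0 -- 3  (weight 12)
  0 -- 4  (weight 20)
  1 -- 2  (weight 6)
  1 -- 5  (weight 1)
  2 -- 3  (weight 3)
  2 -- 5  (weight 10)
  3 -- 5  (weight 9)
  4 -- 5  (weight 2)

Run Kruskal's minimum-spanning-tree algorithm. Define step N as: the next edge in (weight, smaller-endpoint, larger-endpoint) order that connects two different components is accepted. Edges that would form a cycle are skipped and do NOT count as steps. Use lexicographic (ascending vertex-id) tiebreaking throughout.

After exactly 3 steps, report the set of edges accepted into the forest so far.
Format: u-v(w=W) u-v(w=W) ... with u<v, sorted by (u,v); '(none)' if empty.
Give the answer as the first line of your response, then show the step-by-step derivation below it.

1-5(w=1) 2-3(w=3) 4-5(w=2)

step 1: add edge 1-5 (w=1); MST = {1-5(w=1)}
step 2: add edge 4-5 (w=2); MST = {1-5(w=1) 4-5(w=2)}
step 3: add edge 2-3 (w=3); MST = {1-5(w=1) 2-3(w=3) 4-5(w=2)}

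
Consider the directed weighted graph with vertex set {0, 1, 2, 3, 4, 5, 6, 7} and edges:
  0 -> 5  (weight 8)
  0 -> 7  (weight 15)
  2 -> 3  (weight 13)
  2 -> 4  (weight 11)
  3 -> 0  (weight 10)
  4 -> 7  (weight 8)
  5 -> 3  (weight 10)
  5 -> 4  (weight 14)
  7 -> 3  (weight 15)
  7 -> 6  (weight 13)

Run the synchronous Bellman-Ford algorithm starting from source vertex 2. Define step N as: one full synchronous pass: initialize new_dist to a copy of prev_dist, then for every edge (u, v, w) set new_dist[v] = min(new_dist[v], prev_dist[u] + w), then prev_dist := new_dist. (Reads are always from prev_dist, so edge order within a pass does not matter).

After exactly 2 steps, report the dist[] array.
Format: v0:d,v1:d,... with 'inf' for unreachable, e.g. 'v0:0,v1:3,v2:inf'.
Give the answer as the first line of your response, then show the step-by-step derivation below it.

v0:23,v1:inf,v2:0,v3:13,v4:11,v5:inf,v6:inf,v7:19

step 1: dist = v0:inf,v1:inf,v2:0,v3:13,v4:11,v5:inf,v6:inf,v7:inf
step 2: dist = v0:23,v1:inf,v2:0,v3:13,v4:11,v5:inf,v6:inf,v7:19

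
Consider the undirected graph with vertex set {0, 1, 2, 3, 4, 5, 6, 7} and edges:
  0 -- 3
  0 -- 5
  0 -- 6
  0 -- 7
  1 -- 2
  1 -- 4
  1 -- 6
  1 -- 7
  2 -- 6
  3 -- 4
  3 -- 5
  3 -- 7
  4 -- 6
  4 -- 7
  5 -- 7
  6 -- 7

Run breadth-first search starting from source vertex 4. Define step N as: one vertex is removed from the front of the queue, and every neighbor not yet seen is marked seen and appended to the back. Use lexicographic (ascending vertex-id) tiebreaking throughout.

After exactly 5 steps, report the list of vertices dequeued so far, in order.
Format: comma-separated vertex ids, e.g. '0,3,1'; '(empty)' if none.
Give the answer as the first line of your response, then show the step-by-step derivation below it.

4,1,3,6,7

step 1: dequeue 4; queue=[1,3,6,7]; order=4
step 2: dequeue 1; queue=[3,6,7,2]; order=4,1
step 3: dequeue 3; queue=[6,7,2,0,5]; order=4,1,3
step 4: dequeue 6; queue=[7,2,0,5]; order=4,1,3,6
step 5: dequeue 7; queue=[2,0,5]; order=4,1,3,6,7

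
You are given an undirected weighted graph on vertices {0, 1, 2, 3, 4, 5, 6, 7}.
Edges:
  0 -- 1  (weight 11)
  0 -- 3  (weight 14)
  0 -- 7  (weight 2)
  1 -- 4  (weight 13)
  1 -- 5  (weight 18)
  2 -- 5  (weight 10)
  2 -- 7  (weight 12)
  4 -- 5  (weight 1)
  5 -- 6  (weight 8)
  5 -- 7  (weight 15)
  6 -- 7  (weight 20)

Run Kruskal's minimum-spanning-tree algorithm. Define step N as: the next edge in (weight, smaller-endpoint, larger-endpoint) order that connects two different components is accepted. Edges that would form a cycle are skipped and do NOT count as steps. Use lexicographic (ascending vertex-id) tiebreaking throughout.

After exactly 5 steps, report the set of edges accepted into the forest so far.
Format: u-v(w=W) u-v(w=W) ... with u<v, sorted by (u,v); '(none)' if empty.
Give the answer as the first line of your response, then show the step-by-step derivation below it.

0-1(w=11) 0-7(w=2) 2-5(w=10) 4-5(w=1) 5-6(w=8)

step 1: add edge 4-5 (w=1); MST = {4-5(w=1)}
step 2: add edge 0-7 (w=2); MST = {0-7(w=2) 4-5(w=1)}
step 3: add edge 5-6 (w=8); MST = {0-7(w=2) 4-5(w=1) 5-6(w=8)}
step 4: add edge 2-5 (w=10); MST = {0-7(w=2) 2-5(w=10) 4-5(w=1) 5-6(w=8)}
step 5: add edge 0-1 (w=11); MST = {0-1(w=11) 0-7(w=2) 2-5(w=10) 4-5(w=1) 5-6(w=8)}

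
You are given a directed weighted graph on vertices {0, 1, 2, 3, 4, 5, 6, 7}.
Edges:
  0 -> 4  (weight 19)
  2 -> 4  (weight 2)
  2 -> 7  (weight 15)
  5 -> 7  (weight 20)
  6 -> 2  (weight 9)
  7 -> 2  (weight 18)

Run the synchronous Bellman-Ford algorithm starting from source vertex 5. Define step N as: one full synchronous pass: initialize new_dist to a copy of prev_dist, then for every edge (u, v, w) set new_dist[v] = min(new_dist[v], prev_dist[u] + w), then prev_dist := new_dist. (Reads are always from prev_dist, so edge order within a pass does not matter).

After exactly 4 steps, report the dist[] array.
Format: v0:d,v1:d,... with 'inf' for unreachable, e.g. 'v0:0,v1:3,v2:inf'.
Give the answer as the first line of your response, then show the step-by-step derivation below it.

v0:inf,v1:inf,v2:38,v3:inf,v4:40,v5:0,v6:inf,v7:20

step 1: dist = v0:inf,v1:inf,v2:inf,v3:inf,v4:inf,v5:0,v6:inf,v7:20
step 2: dist = v0:inf,v1:inf,v2:38,v3:inf,v4:inf,v5:0,v6:inf,v7:20
step 3: dist = v0:inf,v1:inf,v2:38,v3:inf,v4:40,v5:0,v6:inf,v7:20
step 4: dist = v0:inf,v1:inf,v2:38,v3:inf,v4:40,v5:0,v6:inf,v7:20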